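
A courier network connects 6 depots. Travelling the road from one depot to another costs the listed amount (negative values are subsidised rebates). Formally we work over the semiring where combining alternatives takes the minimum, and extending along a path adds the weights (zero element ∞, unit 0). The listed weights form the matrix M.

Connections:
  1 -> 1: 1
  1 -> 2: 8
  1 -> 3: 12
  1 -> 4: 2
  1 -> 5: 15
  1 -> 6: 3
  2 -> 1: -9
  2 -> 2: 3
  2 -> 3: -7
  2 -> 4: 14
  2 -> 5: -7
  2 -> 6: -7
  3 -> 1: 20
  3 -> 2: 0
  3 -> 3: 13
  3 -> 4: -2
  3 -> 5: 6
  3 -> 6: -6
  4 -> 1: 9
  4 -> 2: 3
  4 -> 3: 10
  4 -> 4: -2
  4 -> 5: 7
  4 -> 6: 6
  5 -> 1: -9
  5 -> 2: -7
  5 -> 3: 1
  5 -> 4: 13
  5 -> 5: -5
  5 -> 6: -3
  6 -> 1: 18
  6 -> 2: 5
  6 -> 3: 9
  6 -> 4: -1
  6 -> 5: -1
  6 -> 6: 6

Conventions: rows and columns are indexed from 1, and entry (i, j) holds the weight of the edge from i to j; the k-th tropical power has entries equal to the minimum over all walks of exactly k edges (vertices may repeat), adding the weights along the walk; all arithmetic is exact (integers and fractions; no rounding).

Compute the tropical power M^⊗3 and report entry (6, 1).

M^⊗2:
  [-1, 5, 1, 0, 1, 1]
  [-16, -14, -6, -9, -12, -13]
  [-9, -1, -7, -7, -7, -7]
  [-6, 0, -4, -4, -4, -4]
  [-16, -12, -14, -7, -14, -14]
  [-10, -8, -2, -3, -6, -4]
M^⊗3:
  [-8, -6, -2, -2, -4, -5]
  [-23, -19, -21, -14, -21, -21]
  [-16, -14, -8, -9, -12, -13]
  [-13, -11, -7, -6, -9, -10]
  [-23, -21, -19, -16, -19, -20]
  [-17, -13, -15, -8, -15, -15]
Key observation: the optimum is the walk 6->5->2->1, with weight (-1) + (-7) + (-9) = -17.
Optimal value attained by: walk 6->5->2->1.
Answer: (M^⊗3)[6][1] = -17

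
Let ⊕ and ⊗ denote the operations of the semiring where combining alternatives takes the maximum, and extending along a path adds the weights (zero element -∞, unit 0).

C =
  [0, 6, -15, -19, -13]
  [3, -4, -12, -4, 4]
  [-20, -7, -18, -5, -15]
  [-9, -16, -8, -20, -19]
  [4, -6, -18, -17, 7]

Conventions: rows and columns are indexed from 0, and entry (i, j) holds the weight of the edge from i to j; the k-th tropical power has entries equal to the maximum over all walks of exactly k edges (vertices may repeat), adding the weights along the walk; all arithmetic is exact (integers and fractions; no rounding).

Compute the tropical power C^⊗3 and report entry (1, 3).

C^⊗2:
  [9, 6, -6, 2, 10]
  [8, 9, -12, -8, 11]
  [-4, -11, -13, -11, -3]
  [-9, -3, -24, -13, -12]
  [11, 10, -11, -10, 14]
C^⊗3:
  [14, 15, -6, 2, 17]
  [15, 14, -3, 5, 18]
  [1, 2, -19, -15, 4]
  [0, -3, -15, -7, 1]
  [18, 17, -2, 6, 21]
Key observation: the optimum is the walk 1->0->1->3, with weight 3 + 6 + (-4) = 5.
Optimal value attained by: walk 1->0->1->3.
Answer: (C^⊗3)[1][3] = 5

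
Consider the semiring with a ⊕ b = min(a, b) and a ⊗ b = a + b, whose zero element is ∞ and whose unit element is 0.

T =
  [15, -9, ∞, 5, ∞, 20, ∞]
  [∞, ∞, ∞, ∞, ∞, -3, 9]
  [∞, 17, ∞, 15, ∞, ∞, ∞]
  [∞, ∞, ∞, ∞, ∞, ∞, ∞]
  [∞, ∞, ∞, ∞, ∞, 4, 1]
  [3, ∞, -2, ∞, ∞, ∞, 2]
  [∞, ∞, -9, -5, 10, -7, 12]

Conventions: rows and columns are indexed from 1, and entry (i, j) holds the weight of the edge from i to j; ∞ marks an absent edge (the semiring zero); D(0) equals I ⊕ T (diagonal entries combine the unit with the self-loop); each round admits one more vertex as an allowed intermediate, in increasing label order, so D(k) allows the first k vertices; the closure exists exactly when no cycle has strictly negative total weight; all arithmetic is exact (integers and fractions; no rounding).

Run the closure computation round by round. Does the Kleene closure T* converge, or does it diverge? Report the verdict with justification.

D(0):
  [0, -9, ∞, 5, ∞, 20, ∞]
  [∞, 0, ∞, ∞, ∞, -3, 9]
  [∞, 17, 0, 15, ∞, ∞, ∞]
  [∞, ∞, ∞, 0, ∞, ∞, ∞]
  [∞, ∞, ∞, ∞, 0, 4, 1]
  [3, ∞, -2, ∞, ∞, 0, 2]
  [∞, ∞, -9, -5, 10, -7, 0]
D(1):
  [0, -9, ∞, 5, ∞, 20, ∞]
  [∞, 0, ∞, ∞, ∞, -3, 9]
  [∞, 17, 0, 15, ∞, ∞, ∞]
  [∞, ∞, ∞, 0, ∞, ∞, ∞]
  [∞, ∞, ∞, ∞, 0, 4, 1]
  [3, -6, -2, 8, ∞, 0, 2]
  [∞, ∞, -9, -5, 10, -7, 0]
Detection: at round 2, diagonal entry (6, 6) turns strictly negative.
Key observation: the cycle 6->1->2->6 has total weight 3 + (-9) + (-3), which is strictly negative.
Answer: DIVERGES — negative cycle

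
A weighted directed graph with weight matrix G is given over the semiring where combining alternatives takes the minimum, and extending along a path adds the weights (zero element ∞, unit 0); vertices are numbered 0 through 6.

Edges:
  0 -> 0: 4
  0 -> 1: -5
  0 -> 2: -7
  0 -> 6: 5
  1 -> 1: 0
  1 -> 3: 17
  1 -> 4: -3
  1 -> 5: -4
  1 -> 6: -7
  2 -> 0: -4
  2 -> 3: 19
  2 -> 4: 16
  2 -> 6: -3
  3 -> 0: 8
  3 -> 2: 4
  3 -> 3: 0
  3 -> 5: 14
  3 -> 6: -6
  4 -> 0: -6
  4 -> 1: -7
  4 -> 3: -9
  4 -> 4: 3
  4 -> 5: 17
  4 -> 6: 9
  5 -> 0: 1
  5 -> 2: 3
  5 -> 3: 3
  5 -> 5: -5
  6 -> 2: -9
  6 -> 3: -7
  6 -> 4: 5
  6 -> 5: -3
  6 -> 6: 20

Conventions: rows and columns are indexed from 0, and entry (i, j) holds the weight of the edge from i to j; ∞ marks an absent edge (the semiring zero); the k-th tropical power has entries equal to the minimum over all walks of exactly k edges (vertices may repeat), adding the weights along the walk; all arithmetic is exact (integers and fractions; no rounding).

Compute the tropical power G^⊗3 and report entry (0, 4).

G^⊗2:
  [-11, -5, -4, -2, -8, -9, -12]
  [-9, -10, -16, -14, -3, -10, -7]
  [0, -9, -12, -10, 2, -6, 1]
  [0, 3, -15, -13, -1, -9, -6]
  [-3, -11, -13, -9, -10, -11, -15]
  [-4, -4, -6, -2, 19, -10, -3]
  [-13, -2, -3, -7, 7, -8, -13]
G^⊗3:
  [-14, -16, -21, -19, -8, -15, -12]
  [-20, -14, -16, -14, -13, -15, -20]
  [-16, -9, -8, -10, -12, -13, -16]
  [-19, -8, -15, -13, -1, -14, -19]
  [-17, -17, -24, -22, -14, -18, -18]
  [-10, -9, -12, -10, -7, -15, -11]
  [-9, -18, -22, -20, -8, -16, -13]
Key observation: the optimum is the walk 0->1->1->4, with weight (-5) + 0 + (-3) = -8.
Optimal value attained by: walk 0->1->1->4.
Answer: (G^⊗3)[0][4] = -8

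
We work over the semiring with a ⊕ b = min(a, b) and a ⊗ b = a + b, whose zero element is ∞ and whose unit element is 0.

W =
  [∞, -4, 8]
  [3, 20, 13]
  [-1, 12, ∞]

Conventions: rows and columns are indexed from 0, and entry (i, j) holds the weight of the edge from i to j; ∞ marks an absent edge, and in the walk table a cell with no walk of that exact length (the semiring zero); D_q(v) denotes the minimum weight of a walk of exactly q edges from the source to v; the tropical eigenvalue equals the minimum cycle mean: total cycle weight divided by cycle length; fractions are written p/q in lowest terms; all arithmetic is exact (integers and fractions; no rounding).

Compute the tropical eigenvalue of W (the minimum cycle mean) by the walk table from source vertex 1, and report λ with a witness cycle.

q=0: [∞, 0, ∞]
q=1: [3, 20, 13]
q=2: [12, -1, 11]
q=3: [2, 8, 12]
Optimal cycle mean attained by: cycle 0->1->0, total (-4) + 3, length 2.
Answer: λ = -1/2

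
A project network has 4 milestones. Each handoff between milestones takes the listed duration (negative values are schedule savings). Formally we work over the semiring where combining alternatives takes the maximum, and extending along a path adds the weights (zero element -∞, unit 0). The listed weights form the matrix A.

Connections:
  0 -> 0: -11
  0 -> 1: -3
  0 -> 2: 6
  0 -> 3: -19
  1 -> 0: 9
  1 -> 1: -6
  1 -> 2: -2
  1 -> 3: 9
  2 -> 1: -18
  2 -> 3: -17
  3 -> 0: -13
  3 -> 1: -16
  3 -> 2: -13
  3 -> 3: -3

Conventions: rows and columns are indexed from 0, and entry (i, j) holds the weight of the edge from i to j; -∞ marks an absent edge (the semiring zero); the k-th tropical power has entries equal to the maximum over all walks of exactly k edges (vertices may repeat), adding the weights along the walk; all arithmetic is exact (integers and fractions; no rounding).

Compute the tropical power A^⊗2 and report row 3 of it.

A^⊗2:
  [6, -9, -5, 6]
  [3, 6, 15, 6]
  [-9, -24, -20, -9]
  [-7, -16, -7, -6]
Answer: row 3 of A^⊗2 = [-7, -16, -7, -6]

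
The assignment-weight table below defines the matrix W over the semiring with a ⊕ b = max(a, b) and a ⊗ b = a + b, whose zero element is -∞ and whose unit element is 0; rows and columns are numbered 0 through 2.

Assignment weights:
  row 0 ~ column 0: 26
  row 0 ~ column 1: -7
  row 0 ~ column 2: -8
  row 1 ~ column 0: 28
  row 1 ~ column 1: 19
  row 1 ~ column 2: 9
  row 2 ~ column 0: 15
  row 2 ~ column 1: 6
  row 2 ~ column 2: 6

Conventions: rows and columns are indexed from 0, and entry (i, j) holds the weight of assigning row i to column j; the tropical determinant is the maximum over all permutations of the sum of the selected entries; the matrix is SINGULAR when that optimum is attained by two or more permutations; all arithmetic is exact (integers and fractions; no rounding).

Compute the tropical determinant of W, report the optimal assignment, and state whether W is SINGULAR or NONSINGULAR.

σ = (0, 1, 2): 26 + 19 + 6 = 51
σ = (0, 2, 1): 26 + 9 + 6 = 41
σ = (1, 0, 2): (-7) + 28 + 6 = 27
σ = (1, 2, 0): (-7) + 9 + 15 = 17
σ = (2, 0, 1): (-8) + 28 + 6 = 26
σ = (2, 1, 0): (-8) + 19 + 15 = 26
Optimal value attained by: σ = (0, 1, 2).
Answer: det⊕(W) = 51; verdict: NONSINGULAR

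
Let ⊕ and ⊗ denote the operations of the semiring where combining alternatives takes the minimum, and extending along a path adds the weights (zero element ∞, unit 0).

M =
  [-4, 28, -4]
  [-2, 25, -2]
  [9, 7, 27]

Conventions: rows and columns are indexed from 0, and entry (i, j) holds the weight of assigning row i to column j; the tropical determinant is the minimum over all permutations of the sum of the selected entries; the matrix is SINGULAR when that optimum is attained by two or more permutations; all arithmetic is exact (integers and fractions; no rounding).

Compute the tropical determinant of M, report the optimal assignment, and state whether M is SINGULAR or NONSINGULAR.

σ = (0, 1, 2): (-4) + 25 + 27 = 48
σ = (0, 2, 1): (-4) + (-2) + 7 = 1
σ = (1, 0, 2): 28 + (-2) + 27 = 53
σ = (1, 2, 0): 28 + (-2) + 9 = 35
σ = (2, 0, 1): (-4) + (-2) + 7 = 1
σ = (2, 1, 0): (-4) + 25 + 9 = 30
Optimal value attained by: σ = (0, 2, 1).
Answer: det⊕(M) = 1; verdict: SINGULAR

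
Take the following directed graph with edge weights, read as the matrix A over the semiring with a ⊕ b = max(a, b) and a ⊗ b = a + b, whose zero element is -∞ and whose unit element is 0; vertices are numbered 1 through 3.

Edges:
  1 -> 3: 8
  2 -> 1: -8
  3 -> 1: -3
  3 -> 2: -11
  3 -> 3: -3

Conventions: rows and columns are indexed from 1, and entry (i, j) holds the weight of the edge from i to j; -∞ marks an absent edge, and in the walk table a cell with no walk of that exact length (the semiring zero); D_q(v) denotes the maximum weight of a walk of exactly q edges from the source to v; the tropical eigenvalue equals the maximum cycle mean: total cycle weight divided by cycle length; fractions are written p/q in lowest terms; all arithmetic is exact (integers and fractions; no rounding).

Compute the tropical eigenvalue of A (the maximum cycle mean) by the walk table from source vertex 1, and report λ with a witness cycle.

q=0: [0, -∞, -∞]
q=1: [-∞, -∞, 8]
q=2: [5, -3, 5]
q=3: [2, -6, 13]
Optimal cycle mean attained by: cycle 1->3->1, total 8 + (-3), length 2.
Answer: λ = 5/2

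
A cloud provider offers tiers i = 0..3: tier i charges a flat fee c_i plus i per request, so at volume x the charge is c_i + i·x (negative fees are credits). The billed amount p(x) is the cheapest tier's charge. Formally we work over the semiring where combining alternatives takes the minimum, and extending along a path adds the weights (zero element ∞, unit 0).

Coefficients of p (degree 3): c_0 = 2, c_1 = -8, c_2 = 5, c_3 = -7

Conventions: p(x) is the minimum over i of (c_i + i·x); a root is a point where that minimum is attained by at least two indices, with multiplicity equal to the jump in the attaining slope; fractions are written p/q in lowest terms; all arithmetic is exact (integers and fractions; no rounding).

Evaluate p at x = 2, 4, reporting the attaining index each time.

p(2) = min(2+0·2=2, -8+1·2=-6, 5+2·2=9, -7+3·2=-1) = -6 (attained by i=1)
p(4) = min(2+0·4=2, -8+1·4=-4, 5+2·4=13, -7+3·4=5) = -4 (attained by i=1)
Answer: p(2) = -6; p(4) = -4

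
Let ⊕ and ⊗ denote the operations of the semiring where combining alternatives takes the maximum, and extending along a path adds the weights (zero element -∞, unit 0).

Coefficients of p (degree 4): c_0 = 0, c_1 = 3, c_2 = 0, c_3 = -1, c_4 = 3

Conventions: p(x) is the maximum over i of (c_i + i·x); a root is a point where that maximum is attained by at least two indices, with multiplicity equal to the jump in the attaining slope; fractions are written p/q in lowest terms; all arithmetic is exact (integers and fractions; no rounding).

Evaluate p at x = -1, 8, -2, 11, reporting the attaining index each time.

p(-1) = max(0+0·(-1)=0, 3+1·(-1)=2, 0+2·(-1)=-2, -1+3·(-1)=-4, 3+4·(-1)=-1) = 2 (attained by i=1)
p(8) = max(0+0·8=0, 3+1·8=11, 0+2·8=16, -1+3·8=23, 3+4·8=35) = 35 (attained by i=4)
p(-2) = max(0+0·(-2)=0, 3+1·(-2)=1, 0+2·(-2)=-4, -1+3·(-2)=-7, 3+4·(-2)=-5) = 1 (attained by i=1)
p(11) = max(0+0·11=0, 3+1·11=14, 0+2·11=22, -1+3·11=32, 3+4·11=47) = 47 (attained by i=4)
Answer: p(-1) = 2; p(8) = 35; p(-2) = 1; p(11) = 47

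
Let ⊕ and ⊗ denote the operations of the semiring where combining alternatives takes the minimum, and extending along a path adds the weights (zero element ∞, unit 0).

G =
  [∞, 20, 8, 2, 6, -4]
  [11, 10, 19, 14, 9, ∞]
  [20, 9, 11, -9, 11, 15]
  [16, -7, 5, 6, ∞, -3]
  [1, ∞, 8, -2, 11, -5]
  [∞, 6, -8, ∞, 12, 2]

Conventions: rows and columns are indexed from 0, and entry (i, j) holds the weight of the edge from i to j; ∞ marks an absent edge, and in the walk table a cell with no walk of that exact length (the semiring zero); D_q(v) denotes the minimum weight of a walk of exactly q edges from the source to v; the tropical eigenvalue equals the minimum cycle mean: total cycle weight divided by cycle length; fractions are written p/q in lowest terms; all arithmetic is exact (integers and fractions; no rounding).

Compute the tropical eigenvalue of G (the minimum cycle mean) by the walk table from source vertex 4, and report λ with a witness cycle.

q=0: [∞, ∞, ∞, ∞, 0, ∞]
q=1: [1, ∞, 8, -2, 11, -5]
q=2: [12, -9, -13, -1, 7, -5]
q=3: [2, -8, -13, -22, -2, -4]
q=4: [-6, -29, -17, -22, -2, -25]
q=5: [-18, -29, -33, -26, -20, -25]
q=6: [-19, -33, -33, -42, -22, -29]
Optimal cycle mean attained by: cycle 2->3->5->2, total (-9) + (-3) + (-8), length 3.
Answer: λ = -20/3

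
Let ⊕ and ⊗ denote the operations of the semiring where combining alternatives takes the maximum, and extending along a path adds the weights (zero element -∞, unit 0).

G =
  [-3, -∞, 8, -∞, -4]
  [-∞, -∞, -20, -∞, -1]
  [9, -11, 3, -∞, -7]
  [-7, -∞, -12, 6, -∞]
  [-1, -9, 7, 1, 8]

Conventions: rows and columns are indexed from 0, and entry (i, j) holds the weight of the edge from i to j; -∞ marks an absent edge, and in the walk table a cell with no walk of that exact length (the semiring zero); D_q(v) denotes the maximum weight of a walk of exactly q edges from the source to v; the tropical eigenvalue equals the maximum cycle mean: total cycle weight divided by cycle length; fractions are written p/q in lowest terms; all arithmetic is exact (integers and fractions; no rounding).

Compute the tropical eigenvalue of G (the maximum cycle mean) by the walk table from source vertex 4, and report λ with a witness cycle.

q=0: [-∞, -∞, -∞, -∞, 0]
q=1: [-1, -9, 7, 1, 8]
q=2: [16, -1, 15, 9, 16]
q=3: [24, 7, 24, 17, 24]
q=4: [33, 15, 32, 25, 32]
q=5: [41, 23, 41, 33, 40]
Optimal cycle mean attained by: cycle 0->2->0, total 8 + 9, length 2.
Answer: λ = 17/2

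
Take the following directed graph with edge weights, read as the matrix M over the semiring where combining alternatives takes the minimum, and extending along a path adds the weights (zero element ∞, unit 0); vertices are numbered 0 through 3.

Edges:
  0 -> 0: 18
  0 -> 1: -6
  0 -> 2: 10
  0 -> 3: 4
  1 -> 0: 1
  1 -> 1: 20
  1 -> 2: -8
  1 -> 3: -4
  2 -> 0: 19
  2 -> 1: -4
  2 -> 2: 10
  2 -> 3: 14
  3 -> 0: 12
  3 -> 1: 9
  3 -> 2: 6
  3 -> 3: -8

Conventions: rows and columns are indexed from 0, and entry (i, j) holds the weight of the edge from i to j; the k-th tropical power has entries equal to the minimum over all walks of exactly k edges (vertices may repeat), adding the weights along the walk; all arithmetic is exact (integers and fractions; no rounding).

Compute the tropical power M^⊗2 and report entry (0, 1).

M^⊗2:
  [-5, 6, -14, -10]
  [8, -12, 2, -12]
  [-3, 6, -12, -8]
  [4, 1, -2, -16]
Key observation: the optimum is the walk 0->2->1, with weight 10 + (-4) = 6.
Optimal value attained by: walk 0->2->1.
Answer: (M^⊗2)[0][1] = 6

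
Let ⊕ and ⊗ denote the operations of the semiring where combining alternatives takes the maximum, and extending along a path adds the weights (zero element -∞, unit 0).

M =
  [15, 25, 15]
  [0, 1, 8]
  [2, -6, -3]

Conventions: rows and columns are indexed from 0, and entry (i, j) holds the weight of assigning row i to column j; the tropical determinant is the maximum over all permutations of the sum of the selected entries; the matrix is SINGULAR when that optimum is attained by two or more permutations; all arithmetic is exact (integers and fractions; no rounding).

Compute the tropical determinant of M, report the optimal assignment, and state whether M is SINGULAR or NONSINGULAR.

σ = (0, 1, 2): 15 + 1 + (-3) = 13
σ = (0, 2, 1): 15 + 8 + (-6) = 17
σ = (1, 0, 2): 25 + 0 + (-3) = 22
σ = (1, 2, 0): 25 + 8 + 2 = 35
σ = (2, 0, 1): 15 + 0 + (-6) = 9
σ = (2, 1, 0): 15 + 1 + 2 = 18
Optimal value attained by: σ = (1, 2, 0).
Answer: det⊕(M) = 35; verdict: NONSINGULAR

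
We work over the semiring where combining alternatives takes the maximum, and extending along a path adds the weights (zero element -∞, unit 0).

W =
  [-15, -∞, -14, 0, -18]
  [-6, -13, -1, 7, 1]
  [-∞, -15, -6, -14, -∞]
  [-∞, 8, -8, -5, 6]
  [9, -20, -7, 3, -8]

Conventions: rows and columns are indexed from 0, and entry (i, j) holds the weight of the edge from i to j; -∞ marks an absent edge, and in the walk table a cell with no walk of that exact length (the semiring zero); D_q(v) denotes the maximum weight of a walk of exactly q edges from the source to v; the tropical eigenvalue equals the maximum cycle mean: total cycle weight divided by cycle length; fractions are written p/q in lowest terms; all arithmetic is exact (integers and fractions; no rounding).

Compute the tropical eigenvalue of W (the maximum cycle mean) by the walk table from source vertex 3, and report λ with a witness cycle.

q=0: [-∞, -∞, -∞, 0, -∞]
q=1: [-∞, 8, -8, -5, 6]
q=2: [15, 3, 7, 15, 9]
q=3: [18, 23, 7, 15, 21]
q=4: [30, 23, 22, 30, 24]
q=5: [33, 38, 22, 30, 36]
Optimal cycle mean attained by: cycle 1->3->1, total 7 + 8, length 2.
Answer: λ = 15/2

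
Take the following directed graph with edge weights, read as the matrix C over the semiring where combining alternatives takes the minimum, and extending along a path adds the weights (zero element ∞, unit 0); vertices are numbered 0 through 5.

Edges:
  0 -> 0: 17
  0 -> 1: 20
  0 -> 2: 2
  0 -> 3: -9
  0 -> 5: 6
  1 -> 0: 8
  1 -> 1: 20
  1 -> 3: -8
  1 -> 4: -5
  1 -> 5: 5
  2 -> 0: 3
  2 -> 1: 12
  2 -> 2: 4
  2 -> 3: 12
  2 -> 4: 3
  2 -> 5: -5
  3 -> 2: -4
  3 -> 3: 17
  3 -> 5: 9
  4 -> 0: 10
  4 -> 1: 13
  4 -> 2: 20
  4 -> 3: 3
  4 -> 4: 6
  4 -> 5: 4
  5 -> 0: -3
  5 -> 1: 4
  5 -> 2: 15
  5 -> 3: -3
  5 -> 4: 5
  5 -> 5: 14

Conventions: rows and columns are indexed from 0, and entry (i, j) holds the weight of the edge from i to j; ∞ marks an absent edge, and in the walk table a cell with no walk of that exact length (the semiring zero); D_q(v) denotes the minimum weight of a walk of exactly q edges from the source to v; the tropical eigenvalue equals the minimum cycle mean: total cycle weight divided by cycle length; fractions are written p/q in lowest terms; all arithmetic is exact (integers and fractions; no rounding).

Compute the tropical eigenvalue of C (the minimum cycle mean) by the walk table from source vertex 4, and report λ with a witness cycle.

q=0: [∞, ∞, ∞, ∞, 0, ∞]
q=1: [10, 13, 20, 3, 6, 4]
q=2: [1, 8, -1, 1, 8, 10]
q=3: [2, 11, -3, -8, 2, -6]
q=4: [-9, -2, -12, -9, -1, -8]
q=5: [-11, -4, -13, -18, -9, -17]
q=6: [-20, -13, -22, -20, -12, -18]
Optimal cycle mean attained by: cycle 0->3->2->5->0, total (-9) + (-4) + (-5) + (-3), length 4.
Answer: λ = -21/4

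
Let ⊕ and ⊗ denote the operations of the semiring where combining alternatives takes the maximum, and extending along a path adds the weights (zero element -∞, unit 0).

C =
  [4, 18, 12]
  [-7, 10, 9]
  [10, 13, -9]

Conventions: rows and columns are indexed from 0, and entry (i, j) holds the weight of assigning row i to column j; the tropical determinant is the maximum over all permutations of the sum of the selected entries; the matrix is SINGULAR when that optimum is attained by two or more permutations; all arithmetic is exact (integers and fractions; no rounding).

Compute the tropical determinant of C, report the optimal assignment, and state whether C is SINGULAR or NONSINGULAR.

σ = (0, 1, 2): 4 + 10 + (-9) = 5
σ = (0, 2, 1): 4 + 9 + 13 = 26
σ = (1, 0, 2): 18 + (-7) + (-9) = 2
σ = (1, 2, 0): 18 + 9 + 10 = 37
σ = (2, 0, 1): 12 + (-7) + 13 = 18
σ = (2, 1, 0): 12 + 10 + 10 = 32
Optimal value attained by: σ = (1, 2, 0).
Answer: det⊕(C) = 37; verdict: NONSINGULAR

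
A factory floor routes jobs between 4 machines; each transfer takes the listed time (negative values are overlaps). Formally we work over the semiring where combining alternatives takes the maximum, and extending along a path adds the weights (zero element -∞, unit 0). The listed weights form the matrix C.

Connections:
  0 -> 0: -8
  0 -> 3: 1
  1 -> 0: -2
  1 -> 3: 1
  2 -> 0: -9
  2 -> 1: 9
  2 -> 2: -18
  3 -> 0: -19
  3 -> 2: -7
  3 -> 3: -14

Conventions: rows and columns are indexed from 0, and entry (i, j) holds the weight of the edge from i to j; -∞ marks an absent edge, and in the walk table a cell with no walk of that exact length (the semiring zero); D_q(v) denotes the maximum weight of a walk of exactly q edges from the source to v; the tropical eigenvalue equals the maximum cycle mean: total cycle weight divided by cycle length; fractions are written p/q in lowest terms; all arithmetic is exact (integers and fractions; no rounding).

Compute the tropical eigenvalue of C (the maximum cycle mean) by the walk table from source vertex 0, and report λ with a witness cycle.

q=0: [0, -∞, -∞, -∞]
q=1: [-8, -∞, -∞, 1]
q=2: [-16, -∞, -6, -7]
q=3: [-15, 3, -14, -15]
q=4: [1, -5, -22, 4]
Optimal cycle mean attained by: cycle 1->3->2->1, total 1 + (-7) + 9, length 3.
Answer: λ = 1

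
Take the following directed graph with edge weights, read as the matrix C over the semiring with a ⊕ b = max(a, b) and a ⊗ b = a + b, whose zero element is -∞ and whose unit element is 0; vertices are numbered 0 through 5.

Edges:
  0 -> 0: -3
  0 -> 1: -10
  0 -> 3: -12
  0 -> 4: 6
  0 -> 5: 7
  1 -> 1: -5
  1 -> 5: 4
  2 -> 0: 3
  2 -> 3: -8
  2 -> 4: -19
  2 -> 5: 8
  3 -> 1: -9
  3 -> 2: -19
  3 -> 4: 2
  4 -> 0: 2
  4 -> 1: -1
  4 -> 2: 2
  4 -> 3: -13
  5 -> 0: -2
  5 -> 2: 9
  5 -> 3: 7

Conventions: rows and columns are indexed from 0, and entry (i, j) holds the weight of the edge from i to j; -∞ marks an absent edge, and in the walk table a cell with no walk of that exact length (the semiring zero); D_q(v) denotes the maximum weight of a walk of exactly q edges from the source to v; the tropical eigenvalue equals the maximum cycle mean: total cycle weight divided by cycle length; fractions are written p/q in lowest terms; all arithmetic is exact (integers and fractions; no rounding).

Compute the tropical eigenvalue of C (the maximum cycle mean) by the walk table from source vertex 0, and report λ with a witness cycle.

q=0: [0, -∞, -∞, -∞, -∞, -∞]
q=1: [-3, -10, -∞, -12, 6, 7]
q=2: [8, 5, 16, 14, 3, 4]
q=3: [19, 5, 13, 11, 16, 24]
q=4: [22, 15, 33, 31, 25, 26]
q=5: [36, 24, 35, 33, 33, 41]
q=6: [39, 32, 50, 48, 42, 43]
Optimal cycle mean attained by: cycle 2->5->2, total 8 + 9, length 2.
Answer: λ = 17/2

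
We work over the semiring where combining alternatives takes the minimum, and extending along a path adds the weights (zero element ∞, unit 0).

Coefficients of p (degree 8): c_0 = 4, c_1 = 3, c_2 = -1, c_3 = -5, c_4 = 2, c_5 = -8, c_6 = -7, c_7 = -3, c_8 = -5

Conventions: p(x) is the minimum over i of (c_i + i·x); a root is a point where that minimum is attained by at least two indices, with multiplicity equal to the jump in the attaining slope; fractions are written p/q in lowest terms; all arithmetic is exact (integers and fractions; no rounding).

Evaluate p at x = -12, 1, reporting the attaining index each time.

p(-12) = min(4+0·(-12)=4, 3+1·(-12)=-9, -1+2·(-12)=-25, -5+3·(-12)=-41, 2+4·(-12)=-46, -8+5·(-12)=-68, -7+6·(-12)=-79, -3+7·(-12)=-87, -5+8·(-12)=-101) = -101 (attained by i=8)
p(1) = min(4+0·1=4, 3+1·1=4, -1+2·1=1, -5+3·1=-2, 2+4·1=6, -8+5·1=-3, -7+6·1=-1, -3+7·1=4, -5+8·1=3) = -3 (attained by i=5)
Answer: p(-12) = -101; p(1) = -3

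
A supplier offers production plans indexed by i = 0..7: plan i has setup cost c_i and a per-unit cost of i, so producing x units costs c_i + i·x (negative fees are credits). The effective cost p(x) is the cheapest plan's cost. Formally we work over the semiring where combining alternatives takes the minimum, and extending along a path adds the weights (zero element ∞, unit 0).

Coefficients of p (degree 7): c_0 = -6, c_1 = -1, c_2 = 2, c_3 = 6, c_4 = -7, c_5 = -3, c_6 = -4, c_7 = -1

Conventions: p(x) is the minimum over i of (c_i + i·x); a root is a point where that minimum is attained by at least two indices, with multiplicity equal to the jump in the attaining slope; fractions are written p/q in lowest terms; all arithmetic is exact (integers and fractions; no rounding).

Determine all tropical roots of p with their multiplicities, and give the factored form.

hull edge (i=0, c=-6) to (i=4, c=-7): slope -1/4, span 4
hull edge (i=4, c=-7) to (i=6, c=-4): slope 3/2, span 2
hull edge (i=6, c=-4) to (i=7, c=-1): slope 3, span 1
Factored form: p(x) = -1 ⊗ (x ⊕ (-3)) ⊗ (x ⊕ (-3/2)) ⊗ (x ⊕ (-3/2)) ⊗ (x ⊕ 1/4) ⊗ (x ⊕ 1/4) ⊗ (x ⊕ 1/4) ⊗ (x ⊕ 1/4)
Answer: roots = -3 (mult 1), -3/2 (mult 2), 1/4 (mult 4)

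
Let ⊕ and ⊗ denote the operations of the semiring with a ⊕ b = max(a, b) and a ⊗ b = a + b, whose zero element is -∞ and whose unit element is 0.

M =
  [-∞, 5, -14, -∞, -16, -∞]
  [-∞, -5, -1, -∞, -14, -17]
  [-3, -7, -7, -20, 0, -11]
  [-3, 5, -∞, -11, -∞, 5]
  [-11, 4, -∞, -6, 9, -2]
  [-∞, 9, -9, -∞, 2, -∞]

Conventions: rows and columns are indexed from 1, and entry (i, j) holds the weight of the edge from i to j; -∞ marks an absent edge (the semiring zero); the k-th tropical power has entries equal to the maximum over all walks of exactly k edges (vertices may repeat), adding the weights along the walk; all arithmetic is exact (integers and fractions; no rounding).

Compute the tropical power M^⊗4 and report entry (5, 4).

M^⊗2:
  [-17, 0, 4, -22, -7, -12]
  [-4, -8, -6, -20, -1, -12]
  [-10, 4, -8, -6, 9, -2]
  [-14, 14, 4, -22, 7, -6]
  [-2, 13, 3, 3, 18, 7]
  [-9, 6, 8, -4, 11, 0]
M^⊗3:
  [1, -3, -1, -13, 4, -7]
  [-9, 3, -9, -7, 8, -3]
  [-2, 13, 3, 3, 18, 7]
  [1, 11, 13, 1, 16, 5]
  [7, 22, 12, 12, 27, 16]
  [5, 15, 5, 5, 20, 9]
M^⊗4:
  [-4, 8, -4, -2, 13, 2]
  [-3, 12, 2, 2, 17, 6]
  [7, 22, 12, 12, 27, 16]
  [10, 20, 10, 10, 25, 14]
  [16, 31, 21, 21, 36, 25]
  [9, 24, 14, 14, 29, 18]
Key observation: the optimum is the walk 5->5->5->5->4, with weight 9 + 9 + 9 + (-6) = 21.
Optimal value attained by: walk 5->5->5->5->4.
Answer: (M^⊗4)[5][4] = 21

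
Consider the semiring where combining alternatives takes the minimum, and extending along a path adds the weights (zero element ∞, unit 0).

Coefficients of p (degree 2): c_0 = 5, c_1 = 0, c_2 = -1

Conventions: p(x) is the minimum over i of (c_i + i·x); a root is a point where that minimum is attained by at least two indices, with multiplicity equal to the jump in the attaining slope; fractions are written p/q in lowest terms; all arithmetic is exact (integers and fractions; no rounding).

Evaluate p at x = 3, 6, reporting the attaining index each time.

p(3) = min(5+0·3=5, 0+1·3=3, -1+2·3=5) = 3 (attained by i=1)
p(6) = min(5+0·6=5, 0+1·6=6, -1+2·6=11) = 5 (attained by i=0)
Answer: p(3) = 3; p(6) = 5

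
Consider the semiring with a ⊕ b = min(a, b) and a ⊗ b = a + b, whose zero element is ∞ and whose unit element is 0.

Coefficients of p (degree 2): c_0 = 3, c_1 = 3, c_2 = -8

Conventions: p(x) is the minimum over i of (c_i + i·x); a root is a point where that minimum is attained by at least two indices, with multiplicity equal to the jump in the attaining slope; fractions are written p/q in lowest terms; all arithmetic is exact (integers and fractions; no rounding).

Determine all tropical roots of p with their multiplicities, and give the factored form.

hull edge (i=0, c=3) to (i=2, c=-8): slope -11/2, span 2
Factored form: p(x) = -8 ⊗ (x ⊕ 11/2) ⊗ (x ⊕ 11/2)
Answer: roots = 11/2 (mult 2)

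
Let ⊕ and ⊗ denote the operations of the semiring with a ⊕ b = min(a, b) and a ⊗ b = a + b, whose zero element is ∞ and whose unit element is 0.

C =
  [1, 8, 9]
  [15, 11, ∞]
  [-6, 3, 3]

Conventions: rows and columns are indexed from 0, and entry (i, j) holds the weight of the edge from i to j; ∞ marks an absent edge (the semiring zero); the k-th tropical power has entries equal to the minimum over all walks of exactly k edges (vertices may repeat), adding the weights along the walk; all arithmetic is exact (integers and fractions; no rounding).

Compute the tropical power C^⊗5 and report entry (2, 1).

C^⊗2:
  [2, 9, 10]
  [16, 22, 24]
  [-5, 2, 3]
C^⊗3:
  [3, 10, 11]
  [17, 24, 25]
  [-4, 3, 4]
C^⊗4:
  [4, 11, 12]
  [18, 25, 26]
  [-3, 4, 5]
C^⊗5:
  [5, 12, 13]
  [19, 26, 27]
  [-2, 5, 6]
Key observation: the optimum is the walk 2->0->0->0->0->1, with weight (-6) + 1 + 1 + 1 + 8 = 5.
Optimal value attained by: walk 2->0->0->0->0->1.
Answer: (C^⊗5)[2][1] = 5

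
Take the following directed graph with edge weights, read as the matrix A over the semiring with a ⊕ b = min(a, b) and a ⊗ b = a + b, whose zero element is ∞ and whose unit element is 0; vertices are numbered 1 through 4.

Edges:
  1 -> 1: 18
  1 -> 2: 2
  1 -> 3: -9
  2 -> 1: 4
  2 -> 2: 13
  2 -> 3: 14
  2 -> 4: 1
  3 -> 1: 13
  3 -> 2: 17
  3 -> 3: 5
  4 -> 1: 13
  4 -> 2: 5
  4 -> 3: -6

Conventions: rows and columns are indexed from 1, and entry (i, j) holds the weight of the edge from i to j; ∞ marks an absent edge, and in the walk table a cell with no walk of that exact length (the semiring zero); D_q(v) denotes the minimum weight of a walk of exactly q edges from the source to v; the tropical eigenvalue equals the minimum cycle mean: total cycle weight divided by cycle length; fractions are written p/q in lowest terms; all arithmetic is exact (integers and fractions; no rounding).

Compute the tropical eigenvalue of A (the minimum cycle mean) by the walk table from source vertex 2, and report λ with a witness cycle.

q=0: [∞, 0, ∞, ∞]
q=1: [4, 13, 14, 1]
q=2: [14, 6, -5, 14]
q=3: [8, 12, 0, 7]
q=4: [13, 10, -1, 13]
Optimal cycle mean attained by: cycle 1->3->1, total (-9) + 13, length 2.
Answer: λ = 2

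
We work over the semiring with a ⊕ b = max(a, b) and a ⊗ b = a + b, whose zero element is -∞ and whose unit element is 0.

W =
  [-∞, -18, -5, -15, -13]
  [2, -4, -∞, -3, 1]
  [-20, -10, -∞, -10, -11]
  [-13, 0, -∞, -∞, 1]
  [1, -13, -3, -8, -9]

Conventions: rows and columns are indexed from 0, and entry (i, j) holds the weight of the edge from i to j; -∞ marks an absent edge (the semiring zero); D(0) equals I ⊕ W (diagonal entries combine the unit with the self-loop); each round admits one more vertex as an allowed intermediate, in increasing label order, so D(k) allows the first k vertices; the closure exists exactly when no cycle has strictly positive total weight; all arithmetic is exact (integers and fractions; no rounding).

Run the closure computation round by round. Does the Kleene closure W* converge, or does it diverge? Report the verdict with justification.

D(0):
  [0, -18, -5, -15, -13]
  [2, 0, -∞, -3, 1]
  [-20, -10, 0, -10, -11]
  [-13, 0, -∞, 0, 1]
  [1, -13, -3, -8, 0]
D(1):
  [0, -18, -5, -15, -13]
  [2, 0, -3, -3, 1]
  [-20, -10, 0, -10, -11]
  [-13, 0, -18, 0, 1]
  [1, -13, -3, -8, 0]
D(2):
  [0, -18, -5, -15, -13]
  [2, 0, -3, -3, 1]
  [-8, -10, 0, -10, -9]
  [2, 0, -3, 0, 1]
  [1, -13, -3, -8, 0]
D(3):
  [0, -15, -5, -15, -13]
  [2, 0, -3, -3, 1]
  [-8, -10, 0, -10, -9]
  [2, 0, -3, 0, 1]
  [1, -13, -3, -8, 0]
D(4):
  [0, -15, -5, -15, -13]
  [2, 0, -3, -3, 1]
  [-8, -10, 0, -10, -9]
  [2, 0, -3, 0, 1]
  [1, -8, -3, -8, 0]
D(5):
  [0, -15, -5, -15, -13]
  [2, 0, -2, -3, 1]
  [-8, -10, 0, -10, -9]
  [2, 0, -2, 0, 1]
  [1, -8, -3, -8, 0]
Key observation: every diagonal entry stays at the unit through all rounds, so no improving cycle exists.
Answer: CONVERGES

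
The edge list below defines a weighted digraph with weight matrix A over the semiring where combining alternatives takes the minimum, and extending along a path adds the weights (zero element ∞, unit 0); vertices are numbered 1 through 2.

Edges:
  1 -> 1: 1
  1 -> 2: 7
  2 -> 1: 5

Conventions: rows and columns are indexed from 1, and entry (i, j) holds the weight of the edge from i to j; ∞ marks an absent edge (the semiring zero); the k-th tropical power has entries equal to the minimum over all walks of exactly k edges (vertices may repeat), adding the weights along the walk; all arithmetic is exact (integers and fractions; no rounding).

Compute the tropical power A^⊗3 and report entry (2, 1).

A^⊗2:
  [2, 8]
  [6, 12]
A^⊗3:
  [3, 9]
  [7, 13]
Key observation: the optimum is the walk 2->1->1->1, with weight 5 + 1 + 1 = 7.
Optimal value attained by: walk 2->1->1->1.
Answer: (A^⊗3)[2][1] = 7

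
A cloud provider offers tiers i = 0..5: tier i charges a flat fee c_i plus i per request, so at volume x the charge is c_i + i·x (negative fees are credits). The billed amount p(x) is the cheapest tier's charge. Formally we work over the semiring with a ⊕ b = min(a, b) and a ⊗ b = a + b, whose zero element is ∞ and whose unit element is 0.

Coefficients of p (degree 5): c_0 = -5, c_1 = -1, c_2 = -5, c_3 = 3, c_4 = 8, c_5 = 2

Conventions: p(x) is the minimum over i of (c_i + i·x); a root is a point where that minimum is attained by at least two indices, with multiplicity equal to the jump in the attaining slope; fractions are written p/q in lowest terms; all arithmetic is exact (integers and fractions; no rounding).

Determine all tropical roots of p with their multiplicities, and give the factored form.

hull edge (i=0, c=-5) to (i=2, c=-5): slope 0, span 2
hull edge (i=2, c=-5) to (i=5, c=2): slope 7/3, span 3
Factored form: p(x) = 2 ⊗ (x ⊕ (-7/3)) ⊗ (x ⊕ (-7/3)) ⊗ (x ⊕ (-7/3)) ⊗ (x ⊕ 0) ⊗ (x ⊕ 0)
Answer: roots = -7/3 (mult 3), 0 (mult 2)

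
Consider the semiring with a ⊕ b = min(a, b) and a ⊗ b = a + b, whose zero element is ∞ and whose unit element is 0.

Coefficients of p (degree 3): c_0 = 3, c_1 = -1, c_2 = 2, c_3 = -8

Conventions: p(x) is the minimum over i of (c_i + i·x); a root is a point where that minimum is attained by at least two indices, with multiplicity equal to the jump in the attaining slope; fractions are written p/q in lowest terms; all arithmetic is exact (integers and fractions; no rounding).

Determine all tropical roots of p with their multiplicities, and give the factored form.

hull edge (i=0, c=3) to (i=1, c=-1): slope -4, span 1
hull edge (i=1, c=-1) to (i=3, c=-8): slope -7/2, span 2
Factored form: p(x) = -8 ⊗ (x ⊕ 7/2) ⊗ (x ⊕ 7/2) ⊗ (x ⊕ 4)
Answer: roots = 7/2 (mult 2), 4 (mult 1)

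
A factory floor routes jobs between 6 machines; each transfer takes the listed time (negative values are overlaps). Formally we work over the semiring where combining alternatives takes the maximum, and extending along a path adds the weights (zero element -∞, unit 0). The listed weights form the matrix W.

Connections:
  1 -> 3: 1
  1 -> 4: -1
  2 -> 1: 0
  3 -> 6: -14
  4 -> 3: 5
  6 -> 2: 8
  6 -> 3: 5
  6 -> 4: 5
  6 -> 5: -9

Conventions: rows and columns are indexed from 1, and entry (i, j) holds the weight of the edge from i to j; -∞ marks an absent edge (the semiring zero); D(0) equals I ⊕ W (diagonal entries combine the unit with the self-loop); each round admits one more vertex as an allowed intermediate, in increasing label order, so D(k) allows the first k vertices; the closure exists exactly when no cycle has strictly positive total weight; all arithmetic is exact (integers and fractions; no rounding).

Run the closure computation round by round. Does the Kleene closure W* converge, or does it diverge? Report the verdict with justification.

D(0):
  [0, -∞, 1, -1, -∞, -∞]
  [0, 0, -∞, -∞, -∞, -∞]
  [-∞, -∞, 0, -∞, -∞, -14]
  [-∞, -∞, 5, 0, -∞, -∞]
  [-∞, -∞, -∞, -∞, 0, -∞]
  [-∞, 8, 5, 5, -9, 0]
D(1):
  [0, -∞, 1, -1, -∞, -∞]
  [0, 0, 1, -1, -∞, -∞]
  [-∞, -∞, 0, -∞, -∞, -14]
  [-∞, -∞, 5, 0, -∞, -∞]
  [-∞, -∞, -∞, -∞, 0, -∞]
  [-∞, 8, 5, 5, -9, 0]
D(2):
  [0, -∞, 1, -1, -∞, -∞]
  [0, 0, 1, -1, -∞, -∞]
  [-∞, -∞, 0, -∞, -∞, -14]
  [-∞, -∞, 5, 0, -∞, -∞]
  [-∞, -∞, -∞, -∞, 0, -∞]
  [8, 8, 9, 7, -9, 0]
D(3):
  [0, -∞, 1, -1, -∞, -13]
  [0, 0, 1, -1, -∞, -13]
  [-∞, -∞, 0, -∞, -∞, -14]
  [-∞, -∞, 5, 0, -∞, -9]
  [-∞, -∞, -∞, -∞, 0, -∞]
  [8, 8, 9, 7, -9, 0]
D(4):
  [0, -∞, 4, -1, -∞, -10]
  [0, 0, 4, -1, -∞, -10]
  [-∞, -∞, 0, -∞, -∞, -14]
  [-∞, -∞, 5, 0, -∞, -9]
  [-∞, -∞, -∞, -∞, 0, -∞]
  [8, 8, 12, 7, -9, 0]
D(5):
  [0, -∞, 4, -1, -∞, -10]
  [0, 0, 4, -1, -∞, -10]
  [-∞, -∞, 0, -∞, -∞, -14]
  [-∞, -∞, 5, 0, -∞, -9]
  [-∞, -∞, -∞, -∞, 0, -∞]
  [8, 8, 12, 7, -9, 0]
D(6):
  [0, -2, 4, -1, -19, -10]
  [0, 0, 4, -1, -19, -10]
  [-6, -6, 0, -7, -23, -14]
  [-1, -1, 5, 0, -18, -9]
  [-∞, -∞, -∞, -∞, 0, -∞]
  [8, 8, 12, 7, -9, 0]
Key observation: every diagonal entry stays at the unit through all rounds, so no improving cycle exists.
Answer: CONVERGES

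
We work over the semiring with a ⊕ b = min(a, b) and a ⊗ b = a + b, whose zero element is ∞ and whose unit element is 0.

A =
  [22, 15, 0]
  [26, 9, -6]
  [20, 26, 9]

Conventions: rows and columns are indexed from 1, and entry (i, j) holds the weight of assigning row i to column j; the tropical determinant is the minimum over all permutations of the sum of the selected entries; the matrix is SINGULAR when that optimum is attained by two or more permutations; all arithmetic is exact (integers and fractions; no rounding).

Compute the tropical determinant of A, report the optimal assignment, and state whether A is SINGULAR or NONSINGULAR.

σ = (1, 2, 3): 22 + 9 + 9 = 40
σ = (1, 3, 2): 22 + (-6) + 26 = 42
σ = (2, 1, 3): 15 + 26 + 9 = 50
σ = (2, 3, 1): 15 + (-6) + 20 = 29
σ = (3, 1, 2): 0 + 26 + 26 = 52
σ = (3, 2, 1): 0 + 9 + 20 = 29
Optimal value attained by: σ = (2, 3, 1).
Answer: det⊕(A) = 29; verdict: SINGULAR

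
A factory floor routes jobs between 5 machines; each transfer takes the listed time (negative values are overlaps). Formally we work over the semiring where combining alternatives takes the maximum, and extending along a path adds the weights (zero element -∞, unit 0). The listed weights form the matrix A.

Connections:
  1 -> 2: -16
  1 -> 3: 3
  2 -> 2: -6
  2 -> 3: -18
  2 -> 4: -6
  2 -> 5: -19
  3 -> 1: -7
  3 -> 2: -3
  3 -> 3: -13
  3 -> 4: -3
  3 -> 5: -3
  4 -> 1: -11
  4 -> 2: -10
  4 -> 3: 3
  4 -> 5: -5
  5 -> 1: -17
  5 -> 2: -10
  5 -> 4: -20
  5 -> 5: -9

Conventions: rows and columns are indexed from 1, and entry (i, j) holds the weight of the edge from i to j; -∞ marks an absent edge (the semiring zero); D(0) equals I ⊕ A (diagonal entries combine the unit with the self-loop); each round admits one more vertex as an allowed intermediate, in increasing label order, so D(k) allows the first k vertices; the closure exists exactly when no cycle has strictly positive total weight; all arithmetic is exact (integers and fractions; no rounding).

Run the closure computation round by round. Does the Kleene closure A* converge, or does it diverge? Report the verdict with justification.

D(0):
  [0, -16, 3, -∞, -∞]
  [-∞, 0, -18, -6, -19]
  [-7, -3, 0, -3, -3]
  [-11, -10, 3, 0, -5]
  [-17, -10, -∞, -20, 0]
D(1):
  [0, -16, 3, -∞, -∞]
  [-∞, 0, -18, -6, -19]
  [-7, -3, 0, -3, -3]
  [-11, -10, 3, 0, -5]
  [-17, -10, -14, -20, 0]
D(2):
  [0, -16, 3, -22, -35]
  [-∞, 0, -18, -6, -19]
  [-7, -3, 0, -3, -3]
  [-11, -10, 3, 0, -5]
  [-17, -10, -14, -16, 0]
D(3):
  [0, 0, 3, 0, 0]
  [-25, 0, -18, -6, -19]
  [-7, -3, 0, -3, -3]
  [-4, 0, 3, 0, 0]
  [-17, -10, -14, -16, 0]
D(4):
  [0, 0, 3, 0, 0]
  [-10, 0, -3, -6, -6]
  [-7, -3, 0, -3, -3]
  [-4, 0, 3, 0, 0]
  [-17, -10, -13, -16, 0]
D(5):
  [0, 0, 3, 0, 0]
  [-10, 0, -3, -6, -6]
  [-7, -3, 0, -3, -3]
  [-4, 0, 3, 0, 0]
  [-17, -10, -13, -16, 0]
Key observation: every diagonal entry stays at the unit through all rounds, so no improving cycle exists.
Answer: CONVERGES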